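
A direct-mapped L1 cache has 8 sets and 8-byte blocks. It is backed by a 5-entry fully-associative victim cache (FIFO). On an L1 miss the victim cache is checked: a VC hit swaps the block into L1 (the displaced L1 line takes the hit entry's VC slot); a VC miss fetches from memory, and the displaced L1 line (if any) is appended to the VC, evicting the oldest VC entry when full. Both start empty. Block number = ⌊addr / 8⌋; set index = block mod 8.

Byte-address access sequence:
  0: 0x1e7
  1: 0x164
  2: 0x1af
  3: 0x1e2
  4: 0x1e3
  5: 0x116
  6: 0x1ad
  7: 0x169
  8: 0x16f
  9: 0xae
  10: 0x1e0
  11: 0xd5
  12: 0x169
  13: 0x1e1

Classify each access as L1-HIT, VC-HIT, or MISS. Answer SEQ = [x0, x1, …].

SEQ = [MISS, MISS, MISS, VC-HIT, L1-HIT, MISS, L1-HIT, MISS, L1-HIT, MISS, L1-HIT, MISS, VC-HIT, L1-HIT]

0: 0x1e7 (blk 60, set 4) → MISS  vc=[]
1: 0x164 (blk 44, set 4) → MISS  vc=[60]
2: 0x1af (blk 53, set 5) → MISS  vc=[60]
3: 0x1e2 (blk 60, set 4) → VC-HIT  vc=[44]
4: 0x1e3 (blk 60, set 4) → L1-HIT  vc=[44]
5: 0x116 (blk 34, set 2) → MISS  vc=[44]
6: 0x1ad (blk 53, set 5) → L1-HIT  vc=[44]
7: 0x169 (blk 45, set 5) → MISS  vc=[44, 53]
8: 0x16f (blk 45, set 5) → L1-HIT  vc=[44, 53]
9: 0xae (blk 21, set 5) → MISS  vc=[44, 53, 45]
10: 0x1e0 (blk 60, set 4) → L1-HIT  vc=[44, 53, 45]
11: 0xd5 (blk 26, set 2) → MISS  vc=[44, 53, 45, 34]
12: 0x169 (blk 45, set 5) → VC-HIT  vc=[44, 53, 21, 34]
13: 0x1e1 (blk 60, set 4) → L1-HIT  vc=[44, 53, 21, 34]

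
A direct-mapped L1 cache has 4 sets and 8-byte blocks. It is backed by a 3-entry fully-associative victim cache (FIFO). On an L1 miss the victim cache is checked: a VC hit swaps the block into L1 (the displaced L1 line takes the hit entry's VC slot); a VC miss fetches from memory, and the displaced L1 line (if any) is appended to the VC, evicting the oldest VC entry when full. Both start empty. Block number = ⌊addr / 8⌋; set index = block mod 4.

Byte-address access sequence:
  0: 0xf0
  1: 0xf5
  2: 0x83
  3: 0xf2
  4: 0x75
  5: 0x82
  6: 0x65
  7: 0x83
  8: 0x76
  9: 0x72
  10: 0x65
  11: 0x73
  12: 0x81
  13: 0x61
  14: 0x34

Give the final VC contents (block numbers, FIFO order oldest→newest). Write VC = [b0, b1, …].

VC = [30, 16, 14]

  [0] addr=0xf0 blk=30 s=2: MISS | VC []
  [1] addr=0xf5 blk=30 s=2: L1-HIT | VC []
  [2] addr=0x83 blk=16 s=0: MISS | VC []
  [3] addr=0xf2 blk=30 s=2: L1-HIT | VC []
  [4] addr=0x75 blk=14 s=2: MISS | VC [30]
  [5] addr=0x82 blk=16 s=0: L1-HIT | VC [30]
  [6] addr=0x65 blk=12 s=0: MISS | VC [30, 16]
  [7] addr=0x83 blk=16 s=0: VC-HIT | VC [30, 12]
  [8] addr=0x76 blk=14 s=2: L1-HIT | VC [30, 12]
  [9] addr=0x72 blk=14 s=2: L1-HIT | VC [30, 12]
  [10] addr=0x65 blk=12 s=0: VC-HIT | VC [30, 16]
  [11] addr=0x73 blk=14 s=2: L1-HIT | VC [30, 16]
  [12] addr=0x81 blk=16 s=0: VC-HIT | VC [30, 12]
  [13] addr=0x61 blk=12 s=0: VC-HIT | VC [30, 16]
  [14] addr=0x34 blk=6 s=2: MISS | VC [30, 16, 14]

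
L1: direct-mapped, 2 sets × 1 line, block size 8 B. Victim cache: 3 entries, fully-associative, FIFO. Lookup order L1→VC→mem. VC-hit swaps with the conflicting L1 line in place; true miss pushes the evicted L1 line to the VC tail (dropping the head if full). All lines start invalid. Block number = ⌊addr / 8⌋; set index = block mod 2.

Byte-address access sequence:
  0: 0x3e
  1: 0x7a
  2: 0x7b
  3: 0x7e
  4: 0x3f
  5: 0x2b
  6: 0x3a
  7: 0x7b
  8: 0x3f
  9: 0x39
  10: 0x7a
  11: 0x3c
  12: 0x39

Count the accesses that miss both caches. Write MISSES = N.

MISSES = 3

  [0] addr=0x3e blk=7 s=1: MISS | VC []
  [1] addr=0x7a blk=15 s=1: MISS | VC [7]
  [2] addr=0x7b blk=15 s=1: L1-HIT | VC [7]
  [3] addr=0x7e blk=15 s=1: L1-HIT | VC [7]
  [4] addr=0x3f blk=7 s=1: VC-HIT | VC [15]
  [5] addr=0x2b blk=5 s=1: MISS | VC [15, 7]
  [6] addr=0x3a blk=7 s=1: VC-HIT | VC [15, 5]
  [7] addr=0x7b blk=15 s=1: VC-HIT | VC [7, 5]
  [8] addr=0x3f blk=7 s=1: VC-HIT | VC [15, 5]
  [9] addr=0x39 blk=7 s=1: L1-HIT | VC [15, 5]
  [10] addr=0x7a blk=15 s=1: VC-HIT | VC [7, 5]
  [11] addr=0x3c blk=7 s=1: VC-HIT | VC [15, 5]
  [12] addr=0x39 blk=7 s=1: L1-HIT | VC [15, 5]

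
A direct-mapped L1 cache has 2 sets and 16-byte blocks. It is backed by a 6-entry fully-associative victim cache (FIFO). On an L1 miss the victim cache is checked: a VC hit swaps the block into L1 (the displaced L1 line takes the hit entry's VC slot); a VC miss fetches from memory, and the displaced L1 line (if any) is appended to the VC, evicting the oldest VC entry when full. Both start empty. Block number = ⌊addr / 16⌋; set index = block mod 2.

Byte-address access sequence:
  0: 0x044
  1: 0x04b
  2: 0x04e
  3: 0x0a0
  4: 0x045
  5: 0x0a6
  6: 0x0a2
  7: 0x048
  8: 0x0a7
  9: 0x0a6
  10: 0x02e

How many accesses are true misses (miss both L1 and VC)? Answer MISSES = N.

#0 0x44→b4/s0 MISS; vc=[]
#1 0x4b→b4/s0 L1-HIT; vc=[]
#2 0x4e→b4/s0 L1-HIT; vc=[]
#3 0xa0→b10/s0 MISS; vc=[4]
#4 0x45→b4/s0 VC-HIT; vc=[10]
#5 0xa6→b10/s0 VC-HIT; vc=[4]
#6 0xa2→b10/s0 L1-HIT; vc=[4]
#7 0x48→b4/s0 VC-HIT; vc=[10]
#8 0xa7→b10/s0 VC-HIT; vc=[4]
#9 0xa6→b10/s0 L1-HIT; vc=[4]
#10 0x2e→b2/s0 MISS; vc=[4,10]

MISSES = 3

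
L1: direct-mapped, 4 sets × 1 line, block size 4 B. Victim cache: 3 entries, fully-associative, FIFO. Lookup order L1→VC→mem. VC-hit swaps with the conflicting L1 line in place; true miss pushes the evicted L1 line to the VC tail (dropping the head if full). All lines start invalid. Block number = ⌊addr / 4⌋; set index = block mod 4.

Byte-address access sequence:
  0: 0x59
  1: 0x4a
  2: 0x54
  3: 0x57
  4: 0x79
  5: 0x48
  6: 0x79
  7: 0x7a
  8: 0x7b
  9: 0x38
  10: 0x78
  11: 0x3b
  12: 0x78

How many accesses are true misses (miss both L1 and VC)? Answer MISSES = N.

  [0] addr=0x59 blk=22 s=2: MISS | VC []
  [1] addr=0x4a blk=18 s=2: MISS | VC [22]
  [2] addr=0x54 blk=21 s=1: MISS | VC [22]
  [3] addr=0x57 blk=21 s=1: L1-HIT | VC [22]
  [4] addr=0x79 blk=30 s=2: MISS | VC [22, 18]
  [5] addr=0x48 blk=18 s=2: VC-HIT | VC [22, 30]
  [6] addr=0x79 blk=30 s=2: VC-HIT | VC [22, 18]
  [7] addr=0x7a blk=30 s=2: L1-HIT | VC [22, 18]
  [8] addr=0x7b blk=30 s=2: L1-HIT | VC [22, 18]
  [9] addr=0x38 blk=14 s=2: MISS | VC [22, 18, 30]
  [10] addr=0x78 blk=30 s=2: VC-HIT | VC [22, 18, 14]
  [11] addr=0x3b blk=14 s=2: VC-HIT | VC [22, 18, 30]
  [12] addr=0x78 blk=30 s=2: VC-HIT | VC [22, 18, 14]

MISSES = 5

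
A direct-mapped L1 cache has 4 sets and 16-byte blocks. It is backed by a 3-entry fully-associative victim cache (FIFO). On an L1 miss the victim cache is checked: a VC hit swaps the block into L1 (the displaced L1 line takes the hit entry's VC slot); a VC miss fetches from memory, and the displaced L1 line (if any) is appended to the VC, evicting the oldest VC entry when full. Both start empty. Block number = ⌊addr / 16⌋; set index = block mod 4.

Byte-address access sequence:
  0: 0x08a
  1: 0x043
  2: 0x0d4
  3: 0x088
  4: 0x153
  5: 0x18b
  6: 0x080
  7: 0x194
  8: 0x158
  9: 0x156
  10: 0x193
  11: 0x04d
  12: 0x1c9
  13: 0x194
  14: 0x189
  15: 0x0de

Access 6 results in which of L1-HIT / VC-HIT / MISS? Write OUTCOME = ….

0: 0x8a (blk 8, set 0) → MISS  vc=[]
1: 0x43 (blk 4, set 0) → MISS  vc=[8]
2: 0xd4 (blk 13, set 1) → MISS  vc=[8]
3: 0x88 (blk 8, set 0) → VC-HIT  vc=[4]
4: 0x153 (blk 21, set 1) → MISS  vc=[4, 13]
5: 0x18b (blk 24, set 0) → MISS  vc=[4, 13, 8]
6: 0x80 (blk 8, set 0) → VC-HIT  vc=[4, 13, 24]
7: 0x194 (blk 25, set 1) → MISS  vc=[13, 24, 21]
8: 0x158 (blk 21, set 1) → VC-HIT  vc=[13, 24, 25]
9: 0x156 (blk 21, set 1) → L1-HIT  vc=[13, 24, 25]
10: 0x193 (blk 25, set 1) → VC-HIT  vc=[13, 24, 21]
11: 0x4d (blk 4, set 0) → MISS  vc=[24, 21, 8]
12: 0x1c9 (blk 28, set 0) → MISS  vc=[21, 8, 4]
13: 0x194 (blk 25, set 1) → L1-HIT  vc=[21, 8, 4]
14: 0x189 (blk 24, set 0) → MISS  vc=[8, 4, 28]
15: 0xde (blk 13, set 1) → MISS  vc=[4, 28, 25]

OUTCOME = VC-HIT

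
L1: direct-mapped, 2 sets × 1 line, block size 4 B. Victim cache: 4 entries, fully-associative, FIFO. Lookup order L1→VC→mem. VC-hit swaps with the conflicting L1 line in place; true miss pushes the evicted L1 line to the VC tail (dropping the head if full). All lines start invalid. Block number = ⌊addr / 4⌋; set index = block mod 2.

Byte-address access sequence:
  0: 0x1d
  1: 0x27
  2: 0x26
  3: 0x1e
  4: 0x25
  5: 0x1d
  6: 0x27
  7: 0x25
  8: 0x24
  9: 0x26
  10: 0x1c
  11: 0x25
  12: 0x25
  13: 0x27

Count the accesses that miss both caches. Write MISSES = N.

#0 0x1d→b7/s1 MISS; vc=[]
#1 0x27→b9/s1 MISS; vc=[7]
#2 0x26→b9/s1 L1-HIT; vc=[7]
#3 0x1e→b7/s1 VC-HIT; vc=[9]
#4 0x25→b9/s1 VC-HIT; vc=[7]
#5 0x1d→b7/s1 VC-HIT; vc=[9]
#6 0x27→b9/s1 VC-HIT; vc=[7]
#7 0x25→b9/s1 L1-HIT; vc=[7]
#8 0x24→b9/s1 L1-HIT; vc=[7]
#9 0x26→b9/s1 L1-HIT; vc=[7]
#10 0x1c→b7/s1 VC-HIT; vc=[9]
#11 0x25→b9/s1 VC-HIT; vc=[7]
#12 0x25→b9/s1 L1-HIT; vc=[7]
#13 0x27→b9/s1 L1-HIT; vc=[7]

MISSES = 2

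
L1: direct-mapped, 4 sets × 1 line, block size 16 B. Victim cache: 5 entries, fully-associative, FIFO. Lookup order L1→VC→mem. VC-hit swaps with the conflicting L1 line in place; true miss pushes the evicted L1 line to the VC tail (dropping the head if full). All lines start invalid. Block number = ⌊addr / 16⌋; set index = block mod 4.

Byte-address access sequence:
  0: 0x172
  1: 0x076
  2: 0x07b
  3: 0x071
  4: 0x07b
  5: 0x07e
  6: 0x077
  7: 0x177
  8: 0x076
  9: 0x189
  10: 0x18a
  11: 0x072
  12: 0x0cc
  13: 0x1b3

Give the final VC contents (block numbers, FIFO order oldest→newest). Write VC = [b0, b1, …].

  [0] addr=0x172 blk=23 s=3: MISS | VC []
  [1] addr=0x76 blk=7 s=3: MISS | VC [23]
  [2] addr=0x7b blk=7 s=3: L1-HIT | VC [23]
  [3] addr=0x71 blk=7 s=3: L1-HIT | VC [23]
  [4] addr=0x7b blk=7 s=3: L1-HIT | VC [23]
  [5] addr=0x7e blk=7 s=3: L1-HIT | VC [23]
  [6] addr=0x77 blk=7 s=3: L1-HIT | VC [23]
  [7] addr=0x177 blk=23 s=3: VC-HIT | VC [7]
  [8] addr=0x76 blk=7 s=3: VC-HIT | VC [23]
  [9] addr=0x189 blk=24 s=0: MISS | VC [23]
  [10] addr=0x18a blk=24 s=0: L1-HIT | VC [23]
  [11] addr=0x72 blk=7 s=3: L1-HIT | VC [23]
  [12] addr=0xcc blk=12 s=0: MISS | VC [23, 24]
  [13] addr=0x1b3 blk=27 s=3: MISS | VC [23, 24, 7]

VC = [23, 24, 7]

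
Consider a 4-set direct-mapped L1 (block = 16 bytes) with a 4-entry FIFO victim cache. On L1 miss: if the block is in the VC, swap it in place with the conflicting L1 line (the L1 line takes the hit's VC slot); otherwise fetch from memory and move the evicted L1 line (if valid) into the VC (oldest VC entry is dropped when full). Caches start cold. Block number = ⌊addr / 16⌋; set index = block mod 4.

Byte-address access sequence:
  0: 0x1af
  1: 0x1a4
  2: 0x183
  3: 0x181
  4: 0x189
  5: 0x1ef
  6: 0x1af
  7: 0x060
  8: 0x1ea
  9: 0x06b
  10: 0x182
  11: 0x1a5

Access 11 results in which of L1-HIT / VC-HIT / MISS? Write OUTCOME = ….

OUTCOME = VC-HIT

#0 0x1af→b26/s2 MISS; vc=[]
#1 0x1a4→b26/s2 L1-HIT; vc=[]
#2 0x183→b24/s0 MISS; vc=[]
#3 0x181→b24/s0 L1-HIT; vc=[]
#4 0x189→b24/s0 L1-HIT; vc=[]
#5 0x1ef→b30/s2 MISS; vc=[26]
#6 0x1af→b26/s2 VC-HIT; vc=[30]
#7 0x60→b6/s2 MISS; vc=[30,26]
#8 0x1ea→b30/s2 VC-HIT; vc=[6,26]
#9 0x6b→b6/s2 VC-HIT; vc=[30,26]
#10 0x182→b24/s0 L1-HIT; vc=[30,26]
#11 0x1a5→b26/s2 VC-HIT; vc=[30,6]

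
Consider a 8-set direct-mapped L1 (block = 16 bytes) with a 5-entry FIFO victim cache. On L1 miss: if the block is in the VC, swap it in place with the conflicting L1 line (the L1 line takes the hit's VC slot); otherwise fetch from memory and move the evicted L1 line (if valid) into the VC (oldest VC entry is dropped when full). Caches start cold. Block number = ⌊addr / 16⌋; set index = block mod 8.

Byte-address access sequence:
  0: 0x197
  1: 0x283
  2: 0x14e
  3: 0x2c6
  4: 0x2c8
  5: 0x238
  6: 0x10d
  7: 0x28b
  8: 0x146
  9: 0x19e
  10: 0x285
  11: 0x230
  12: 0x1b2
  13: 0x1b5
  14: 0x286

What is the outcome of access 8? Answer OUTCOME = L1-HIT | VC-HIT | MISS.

#0 0x197→b25/s1 MISS; vc=[]
#1 0x283→b40/s0 MISS; vc=[]
#2 0x14e→b20/s4 MISS; vc=[]
#3 0x2c6→b44/s4 MISS; vc=[20]
#4 0x2c8→b44/s4 L1-HIT; vc=[20]
#5 0x238→b35/s3 MISS; vc=[20]
#6 0x10d→b16/s0 MISS; vc=[20,40]
#7 0x28b→b40/s0 VC-HIT; vc=[20,16]
#8 0x146→b20/s4 VC-HIT; vc=[44,16]
#9 0x19e→b25/s1 L1-HIT; vc=[44,16]
#10 0x285→b40/s0 L1-HIT; vc=[44,16]
#11 0x230→b35/s3 L1-HIT; vc=[44,16]
#12 0x1b2→b27/s3 MISS; vc=[44,16,35]
#13 0x1b5→b27/s3 L1-HIT; vc=[44,16,35]
#14 0x286→b40/s0 L1-HIT; vc=[44,16,35]

OUTCOME = VC-HIT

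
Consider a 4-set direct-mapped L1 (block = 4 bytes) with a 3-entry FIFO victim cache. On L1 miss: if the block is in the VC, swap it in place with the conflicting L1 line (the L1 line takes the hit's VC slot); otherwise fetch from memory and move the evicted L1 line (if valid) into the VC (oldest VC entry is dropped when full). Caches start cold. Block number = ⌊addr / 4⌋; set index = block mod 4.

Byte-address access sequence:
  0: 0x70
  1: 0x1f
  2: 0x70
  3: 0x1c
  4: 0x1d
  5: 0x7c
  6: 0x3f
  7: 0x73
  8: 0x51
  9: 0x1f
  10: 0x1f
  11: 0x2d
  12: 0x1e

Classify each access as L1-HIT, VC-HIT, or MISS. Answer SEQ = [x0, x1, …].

0: 0x70 (blk 28, set 0) → MISS  vc=[]
1: 0x1f (blk 7, set 3) → MISS  vc=[]
2: 0x70 (blk 28, set 0) → L1-HIT  vc=[]
3: 0x1c (blk 7, set 3) → L1-HIT  vc=[]
4: 0x1d (blk 7, set 3) → L1-HIT  vc=[]
5: 0x7c (blk 31, set 3) → MISS  vc=[7]
6: 0x3f (blk 15, set 3) → MISS  vc=[7, 31]
7: 0x73 (blk 28, set 0) → L1-HIT  vc=[7, 31]
8: 0x51 (blk 20, set 0) → MISS  vc=[7, 31, 28]
9: 0x1f (blk 7, set 3) → VC-HIT  vc=[15, 31, 28]
10: 0x1f (blk 7, set 3) → L1-HIT  vc=[15, 31, 28]
11: 0x2d (blk 11, set 3) → MISS  vc=[31, 28, 7]
12: 0x1e (blk 7, set 3) → VC-HIT  vc=[31, 28, 11]

SEQ = [MISS, MISS, L1-HIT, L1-HIT, L1-HIT, MISS, MISS, L1-HIT, MISS, VC-HIT, L1-HIT, MISS, VC-HIT]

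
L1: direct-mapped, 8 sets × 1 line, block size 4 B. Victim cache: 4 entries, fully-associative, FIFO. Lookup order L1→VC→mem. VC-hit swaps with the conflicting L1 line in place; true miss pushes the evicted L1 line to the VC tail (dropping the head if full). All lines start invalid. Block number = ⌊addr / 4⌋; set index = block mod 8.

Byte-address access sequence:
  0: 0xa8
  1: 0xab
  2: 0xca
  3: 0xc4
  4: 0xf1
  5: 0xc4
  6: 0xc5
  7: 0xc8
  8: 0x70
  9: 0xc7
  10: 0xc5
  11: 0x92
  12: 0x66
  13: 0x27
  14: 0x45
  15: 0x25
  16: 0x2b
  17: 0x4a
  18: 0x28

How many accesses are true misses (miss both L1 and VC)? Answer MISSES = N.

  [0] addr=0xa8 blk=42 s=2: MISS | VC []
  [1] addr=0xab blk=42 s=2: L1-HIT | VC []
  [2] addr=0xca blk=50 s=2: MISS | VC [42]
  [3] addr=0xc4 blk=49 s=1: MISS | VC [42]
  [4] addr=0xf1 blk=60 s=4: MISS | VC [42]
  [5] addr=0xc4 blk=49 s=1: L1-HIT | VC [42]
  [6] addr=0xc5 blk=49 s=1: L1-HIT | VC [42]
  [7] addr=0xc8 blk=50 s=2: L1-HIT | VC [42]
  [8] addr=0x70 blk=28 s=4: MISS | VC [42, 60]
  [9] addr=0xc7 blk=49 s=1: L1-HIT | VC [42, 60]
  [10] addr=0xc5 blk=49 s=1: L1-HIT | VC [42, 60]
  [11] addr=0x92 blk=36 s=4: MISS | VC [42, 60, 28]
  [12] addr=0x66 blk=25 s=1: MISS | VC [42, 60, 28, 49]
  [13] addr=0x27 blk=9 s=1: MISS | VC [60, 28, 49, 25]
  [14] addr=0x45 blk=17 s=1: MISS | VC [28, 49, 25, 9]
  [15] addr=0x25 blk=9 s=1: VC-HIT | VC [28, 49, 25, 17]
  [16] addr=0x2b blk=10 s=2: MISS | VC [49, 25, 17, 50]
  [17] addr=0x4a blk=18 s=2: MISS | VC [25, 17, 50, 10]
  [18] addr=0x28 blk=10 s=2: VC-HIT | VC [25, 17, 50, 18]

MISSES = 11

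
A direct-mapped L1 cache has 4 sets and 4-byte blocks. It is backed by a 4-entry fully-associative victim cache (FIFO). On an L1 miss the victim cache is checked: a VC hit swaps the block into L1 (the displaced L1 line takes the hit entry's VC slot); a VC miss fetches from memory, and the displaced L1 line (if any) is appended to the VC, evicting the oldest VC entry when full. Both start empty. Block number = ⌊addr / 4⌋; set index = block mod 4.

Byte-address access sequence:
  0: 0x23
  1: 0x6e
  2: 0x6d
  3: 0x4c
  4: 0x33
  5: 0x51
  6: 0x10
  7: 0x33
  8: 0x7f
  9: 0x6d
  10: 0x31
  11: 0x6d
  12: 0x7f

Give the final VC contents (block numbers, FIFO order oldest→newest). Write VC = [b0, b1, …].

#0 0x23→b8/s0 MISS; vc=[]
#1 0x6e→b27/s3 MISS; vc=[]
#2 0x6d→b27/s3 L1-HIT; vc=[]
#3 0x4c→b19/s3 MISS; vc=[27]
#4 0x33→b12/s0 MISS; vc=[27,8]
#5 0x51→b20/s0 MISS; vc=[27,8,12]
#6 0x10→b4/s0 MISS; vc=[27,8,12,20]
#7 0x33→b12/s0 VC-HIT; vc=[27,8,4,20]
#8 0x7f→b31/s3 MISS; vc=[8,4,20,19]
#9 0x6d→b27/s3 MISS; vc=[4,20,19,31]
#10 0x31→b12/s0 L1-HIT; vc=[4,20,19,31]
#11 0x6d→b27/s3 L1-HIT; vc=[4,20,19,31]
#12 0x7f→b31/s3 VC-HIT; vc=[4,20,19,27]

VC = [4, 20, 19, 27]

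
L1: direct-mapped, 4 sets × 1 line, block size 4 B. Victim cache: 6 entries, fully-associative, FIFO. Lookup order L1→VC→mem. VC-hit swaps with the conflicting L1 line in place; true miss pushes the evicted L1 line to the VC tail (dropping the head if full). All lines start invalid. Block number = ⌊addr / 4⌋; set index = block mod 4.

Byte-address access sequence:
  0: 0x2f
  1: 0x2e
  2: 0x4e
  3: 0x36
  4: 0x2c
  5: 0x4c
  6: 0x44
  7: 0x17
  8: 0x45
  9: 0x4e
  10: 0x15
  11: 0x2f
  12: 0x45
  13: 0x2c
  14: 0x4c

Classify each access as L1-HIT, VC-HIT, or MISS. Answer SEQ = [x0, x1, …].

0: 0x2f (blk 11, set 3) → MISS  vc=[]
1: 0x2e (blk 11, set 3) → L1-HIT  vc=[]
2: 0x4e (blk 19, set 3) → MISS  vc=[11]
3: 0x36 (blk 13, set 1) → MISS  vc=[11]
4: 0x2c (blk 11, set 3) → VC-HIT  vc=[19]
5: 0x4c (blk 19, set 3) → VC-HIT  vc=[11]
6: 0x44 (blk 17, set 1) → MISS  vc=[11, 13]
7: 0x17 (blk 5, set 1) → MISS  vc=[11, 13, 17]
8: 0x45 (blk 17, set 1) → VC-HIT  vc=[11, 13, 5]
9: 0x4e (blk 19, set 3) → L1-HIT  vc=[11, 13, 5]
10: 0x15 (blk 5, set 1) → VC-HIT  vc=[11, 13, 17]
11: 0x2f (blk 11, set 3) → VC-HIT  vc=[19, 13, 17]
12: 0x45 (blk 17, set 1) → VC-HIT  vc=[19, 13, 5]
13: 0x2c (blk 11, set 3) → L1-HIT  vc=[19, 13, 5]
14: 0x4c (blk 19, set 3) → VC-HIT  vc=[11, 13, 5]

SEQ = [MISS, L1-HIT, MISS, MISS, VC-HIT, VC-HIT, MISS, MISS, VC-HIT, L1-HIT, VC-HIT, VC-HIT, VC-HIT, L1-HIT, VC-HIT]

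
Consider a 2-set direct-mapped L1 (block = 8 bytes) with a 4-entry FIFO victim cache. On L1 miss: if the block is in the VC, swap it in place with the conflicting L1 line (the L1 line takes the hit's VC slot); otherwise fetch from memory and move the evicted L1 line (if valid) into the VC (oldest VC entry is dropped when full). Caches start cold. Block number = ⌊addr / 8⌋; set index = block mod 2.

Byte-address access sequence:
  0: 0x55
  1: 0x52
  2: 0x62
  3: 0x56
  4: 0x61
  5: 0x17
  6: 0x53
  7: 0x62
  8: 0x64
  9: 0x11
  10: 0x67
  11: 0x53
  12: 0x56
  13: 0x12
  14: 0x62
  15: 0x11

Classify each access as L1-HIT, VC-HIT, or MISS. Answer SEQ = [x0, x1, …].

SEQ = [MISS, L1-HIT, MISS, VC-HIT, VC-HIT, MISS, VC-HIT, VC-HIT, L1-HIT, VC-HIT, VC-HIT, VC-HIT, L1-HIT, VC-HIT, VC-HIT, VC-HIT]

  [0] addr=0x55 blk=10 s=0: MISS | VC []
  [1] addr=0x52 blk=10 s=0: L1-HIT | VC []
  [2] addr=0x62 blk=12 s=0: MISS | VC [10]
  [3] addr=0x56 blk=10 s=0: VC-HIT | VC [12]
  [4] addr=0x61 blk=12 s=0: VC-HIT | VC [10]
  [5] addr=0x17 blk=2 s=0: MISS | VC [10, 12]
  [6] addr=0x53 blk=10 s=0: VC-HIT | VC [2, 12]
  [7] addr=0x62 blk=12 s=0: VC-HIT | VC [2, 10]
  [8] addr=0x64 blk=12 s=0: L1-HIT | VC [2, 10]
  [9] addr=0x11 blk=2 s=0: VC-HIT | VC [12, 10]
  [10] addr=0x67 blk=12 s=0: VC-HIT | VC [2, 10]
  [11] addr=0x53 blk=10 s=0: VC-HIT | VC [2, 12]
  [12] addr=0x56 blk=10 s=0: L1-HIT | VC [2, 12]
  [13] addr=0x12 blk=2 s=0: VC-HIT | VC [10, 12]
  [14] addr=0x62 blk=12 s=0: VC-HIT | VC [10, 2]
  [15] addr=0x11 blk=2 s=0: VC-HIT | VC [10, 12]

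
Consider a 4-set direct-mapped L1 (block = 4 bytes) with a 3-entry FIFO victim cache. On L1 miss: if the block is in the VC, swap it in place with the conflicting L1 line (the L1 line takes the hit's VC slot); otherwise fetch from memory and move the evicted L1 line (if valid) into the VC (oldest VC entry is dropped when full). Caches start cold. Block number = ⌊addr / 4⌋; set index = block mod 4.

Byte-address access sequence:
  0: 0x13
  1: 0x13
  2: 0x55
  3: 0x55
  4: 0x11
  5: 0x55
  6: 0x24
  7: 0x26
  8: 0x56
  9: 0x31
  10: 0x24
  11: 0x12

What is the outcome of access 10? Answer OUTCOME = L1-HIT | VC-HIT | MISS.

#0 0x13→b4/s0 MISS; vc=[]
#1 0x13→b4/s0 L1-HIT; vc=[]
#2 0x55→b21/s1 MISS; vc=[]
#3 0x55→b21/s1 L1-HIT; vc=[]
#4 0x11→b4/s0 L1-HIT; vc=[]
#5 0x55→b21/s1 L1-HIT; vc=[]
#6 0x24→b9/s1 MISS; vc=[21]
#7 0x26→b9/s1 L1-HIT; vc=[21]
#8 0x56→b21/s1 VC-HIT; vc=[9]
#9 0x31→b12/s0 MISS; vc=[9,4]
#10 0x24→b9/s1 VC-HIT; vc=[21,4]
#11 0x12→b4/s0 VC-HIT; vc=[21,12]

OUTCOME = VC-HIT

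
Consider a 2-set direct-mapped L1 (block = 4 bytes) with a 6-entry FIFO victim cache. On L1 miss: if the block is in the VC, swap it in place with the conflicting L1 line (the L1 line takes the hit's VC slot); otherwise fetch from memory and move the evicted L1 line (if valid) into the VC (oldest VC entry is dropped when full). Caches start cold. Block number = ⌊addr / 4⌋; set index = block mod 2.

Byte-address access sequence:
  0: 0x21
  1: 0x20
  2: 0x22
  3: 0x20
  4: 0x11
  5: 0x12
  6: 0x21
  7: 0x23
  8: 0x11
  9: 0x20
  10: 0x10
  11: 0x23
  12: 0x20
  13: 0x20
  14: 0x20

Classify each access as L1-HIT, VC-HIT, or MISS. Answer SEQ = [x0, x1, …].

SEQ = [MISS, L1-HIT, L1-HIT, L1-HIT, MISS, L1-HIT, VC-HIT, L1-HIT, VC-HIT, VC-HIT, VC-HIT, VC-HIT, L1-HIT, L1-HIT, L1-HIT]

  [0] addr=0x21 blk=8 s=0: MISS | VC []
  [1] addr=0x20 blk=8 s=0: L1-HIT | VC []
  [2] addr=0x22 blk=8 s=0: L1-HIT | VC []
  [3] addr=0x20 blk=8 s=0: L1-HIT | VC []
  [4] addr=0x11 blk=4 s=0: MISS | VC [8]
  [5] addr=0x12 blk=4 s=0: L1-HIT | VC [8]
  [6] addr=0x21 blk=8 s=0: VC-HIT | VC [4]
  [7] addr=0x23 blk=8 s=0: L1-HIT | VC [4]
  [8] addr=0x11 blk=4 s=0: VC-HIT | VC [8]
  [9] addr=0x20 blk=8 s=0: VC-HIT | VC [4]
  [10] addr=0x10 blk=4 s=0: VC-HIT | VC [8]
  [11] addr=0x23 blk=8 s=0: VC-HIT | VC [4]
  [12] addr=0x20 blk=8 s=0: L1-HIT | VC [4]
  [13] addr=0x20 blk=8 s=0: L1-HIT | VC [4]
  [14] addr=0x20 blk=8 s=0: L1-HIT | VC [4]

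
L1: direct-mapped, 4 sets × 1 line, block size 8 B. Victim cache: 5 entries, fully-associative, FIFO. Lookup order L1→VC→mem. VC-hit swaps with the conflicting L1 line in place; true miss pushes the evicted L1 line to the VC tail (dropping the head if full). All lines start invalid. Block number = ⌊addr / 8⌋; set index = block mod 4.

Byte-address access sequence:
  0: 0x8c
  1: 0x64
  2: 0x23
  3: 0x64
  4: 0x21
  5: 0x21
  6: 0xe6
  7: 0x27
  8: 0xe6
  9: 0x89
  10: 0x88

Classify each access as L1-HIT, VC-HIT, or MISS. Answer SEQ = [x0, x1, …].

  [0] addr=0x8c blk=17 s=1: MISS | VC []
  [1] addr=0x64 blk=12 s=0: MISS | VC []
  [2] addr=0x23 blk=4 s=0: MISS | VC [12]
  [3] addr=0x64 blk=12 s=0: VC-HIT | VC [4]
  [4] addr=0x21 blk=4 s=0: VC-HIT | VC [12]
  [5] addr=0x21 blk=4 s=0: L1-HIT | VC [12]
  [6] addr=0xe6 blk=28 s=0: MISS | VC [12, 4]
  [7] addr=0x27 blk=4 s=0: VC-HIT | VC [12, 28]
  [8] addr=0xe6 blk=28 s=0: VC-HIT | VC [12, 4]
  [9] addr=0x89 blk=17 s=1: L1-HIT | VC [12, 4]
  [10] addr=0x88 blk=17 s=1: L1-HIT | VC [12, 4]

SEQ = [MISS, MISS, MISS, VC-HIT, VC-HIT, L1-HIT, MISS, VC-HIT, VC-HIT, L1-HIT, L1-HIT]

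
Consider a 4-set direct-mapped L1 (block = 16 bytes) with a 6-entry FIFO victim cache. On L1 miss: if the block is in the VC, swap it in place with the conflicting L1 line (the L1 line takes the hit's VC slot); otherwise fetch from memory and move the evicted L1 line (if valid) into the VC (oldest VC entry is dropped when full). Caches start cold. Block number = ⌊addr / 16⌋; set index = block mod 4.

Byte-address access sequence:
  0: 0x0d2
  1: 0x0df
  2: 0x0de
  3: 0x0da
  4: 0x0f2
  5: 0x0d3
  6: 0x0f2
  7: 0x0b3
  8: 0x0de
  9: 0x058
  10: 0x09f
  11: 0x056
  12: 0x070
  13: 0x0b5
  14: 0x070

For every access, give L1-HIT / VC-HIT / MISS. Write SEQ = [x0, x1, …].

0: 0xd2 (blk 13, set 1) → MISS  vc=[]
1: 0xdf (blk 13, set 1) → L1-HIT  vc=[]
2: 0xde (blk 13, set 1) → L1-HIT  vc=[]
3: 0xda (blk 13, set 1) → L1-HIT  vc=[]
4: 0xf2 (blk 15, set 3) → MISS  vc=[]
5: 0xd3 (blk 13, set 1) → L1-HIT  vc=[]
6: 0xf2 (blk 15, set 3) → L1-HIT  vc=[]
7: 0xb3 (blk 11, set 3) → MISS  vc=[15]
8: 0xde (blk 13, set 1) → L1-HIT  vc=[15]
9: 0x58 (blk 5, set 1) → MISS  vc=[15, 13]
10: 0x9f (blk 9, set 1) → MISS  vc=[15, 13, 5]
11: 0x56 (blk 5, set 1) → VC-HIT  vc=[15, 13, 9]
12: 0x70 (blk 7, set 3) → MISS  vc=[15, 13, 9, 11]
13: 0xb5 (blk 11, set 3) → VC-HIT  vc=[15, 13, 9, 7]
14: 0x70 (blk 7, set 3) → VC-HIT  vc=[15, 13, 9, 11]

SEQ = [MISS, L1-HIT, L1-HIT, L1-HIT, MISS, L1-HIT, L1-HIT, MISS, L1-HIT, MISS, MISS, VC-HIT, MISS, VC-HIT, VC-HIT]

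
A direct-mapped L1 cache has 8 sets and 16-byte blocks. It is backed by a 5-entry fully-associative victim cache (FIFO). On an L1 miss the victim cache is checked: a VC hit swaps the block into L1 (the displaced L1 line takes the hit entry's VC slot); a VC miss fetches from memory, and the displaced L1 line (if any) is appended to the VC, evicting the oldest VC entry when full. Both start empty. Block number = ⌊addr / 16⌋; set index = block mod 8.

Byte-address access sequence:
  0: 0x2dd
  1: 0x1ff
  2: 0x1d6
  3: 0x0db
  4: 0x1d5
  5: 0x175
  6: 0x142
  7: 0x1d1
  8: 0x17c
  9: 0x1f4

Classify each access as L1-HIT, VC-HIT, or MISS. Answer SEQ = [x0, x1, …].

SEQ = [MISS, MISS, MISS, MISS, VC-HIT, MISS, MISS, L1-HIT, L1-HIT, VC-HIT]

  [0] addr=0x2dd blk=45 s=5: MISS | VC []
  [1] addr=0x1ff blk=31 s=7: MISS | VC []
  [2] addr=0x1d6 blk=29 s=5: MISS | VC [45]
  [3] addr=0xdb blk=13 s=5: MISS | VC [45, 29]
  [4] addr=0x1d5 blk=29 s=5: VC-HIT | VC [45, 13]
  [5] addr=0x175 blk=23 s=7: MISS | VC [45, 13, 31]
  [6] addr=0x142 blk=20 s=4: MISS | VC [45, 13, 31]
  [7] addr=0x1d1 blk=29 s=5: L1-HIT | VC [45, 13, 31]
  [8] addr=0x17c blk=23 s=7: L1-HIT | VC [45, 13, 31]
  [9] addr=0x1f4 blk=31 s=7: VC-HIT | VC [45, 13, 23]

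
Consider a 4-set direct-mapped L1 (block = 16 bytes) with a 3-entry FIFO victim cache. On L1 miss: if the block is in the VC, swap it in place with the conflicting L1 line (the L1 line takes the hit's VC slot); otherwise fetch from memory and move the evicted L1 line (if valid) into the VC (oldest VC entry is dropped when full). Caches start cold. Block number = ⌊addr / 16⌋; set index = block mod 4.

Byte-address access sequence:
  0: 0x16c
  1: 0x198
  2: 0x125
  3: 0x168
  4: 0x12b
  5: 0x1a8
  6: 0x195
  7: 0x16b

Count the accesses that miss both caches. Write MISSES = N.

MISSES = 4

  [0] addr=0x16c blk=22 s=2: MISS | VC []
  [1] addr=0x198 blk=25 s=1: MISS | VC []
  [2] addr=0x125 blk=18 s=2: MISS | VC [22]
  [3] addr=0x168 blk=22 s=2: VC-HIT | VC [18]
  [4] addr=0x12b blk=18 s=2: VC-HIT | VC [22]
  [5] addr=0x1a8 blk=26 s=2: MISS | VC [22, 18]
  [6] addr=0x195 blk=25 s=1: L1-HIT | VC [22, 18]
  [7] addr=0x16b blk=22 s=2: VC-HIT | VC [26, 18]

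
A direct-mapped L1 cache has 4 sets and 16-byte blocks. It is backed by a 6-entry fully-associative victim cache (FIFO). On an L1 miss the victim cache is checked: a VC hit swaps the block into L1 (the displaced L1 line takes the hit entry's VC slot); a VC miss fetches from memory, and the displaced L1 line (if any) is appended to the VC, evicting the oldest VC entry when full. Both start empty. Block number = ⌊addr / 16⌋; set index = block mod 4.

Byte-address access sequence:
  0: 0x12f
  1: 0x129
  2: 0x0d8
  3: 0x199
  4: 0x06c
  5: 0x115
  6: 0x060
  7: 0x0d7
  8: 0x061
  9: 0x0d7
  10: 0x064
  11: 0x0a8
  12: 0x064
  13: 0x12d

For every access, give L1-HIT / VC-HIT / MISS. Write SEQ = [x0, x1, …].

#0 0x12f→b18/s2 MISS; vc=[]
#1 0x129→b18/s2 L1-HIT; vc=[]
#2 0xd8→b13/s1 MISS; vc=[]
#3 0x199→b25/s1 MISS; vc=[13]
#4 0x6c→b6/s2 MISS; vc=[13,18]
#5 0x115→b17/s1 MISS; vc=[13,18,25]
#6 0x60→b6/s2 L1-HIT; vc=[13,18,25]
#7 0xd7→b13/s1 VC-HIT; vc=[17,18,25]
#8 0x61→b6/s2 L1-HIT; vc=[17,18,25]
#9 0xd7→b13/s1 L1-HIT; vc=[17,18,25]
#10 0x64→b6/s2 L1-HIT; vc=[17,18,25]
#11 0xa8→b10/s2 MISS; vc=[17,18,25,6]
#12 0x64→b6/s2 VC-HIT; vc=[17,18,25,10]
#13 0x12d→b18/s2 VC-HIT; vc=[17,6,25,10]

SEQ = [MISS, L1-HIT, MISS, MISS, MISS, MISS, L1-HIT, VC-HIT, L1-HIT, L1-HIT, L1-HIT, MISS, VC-HIT, VC-HIT]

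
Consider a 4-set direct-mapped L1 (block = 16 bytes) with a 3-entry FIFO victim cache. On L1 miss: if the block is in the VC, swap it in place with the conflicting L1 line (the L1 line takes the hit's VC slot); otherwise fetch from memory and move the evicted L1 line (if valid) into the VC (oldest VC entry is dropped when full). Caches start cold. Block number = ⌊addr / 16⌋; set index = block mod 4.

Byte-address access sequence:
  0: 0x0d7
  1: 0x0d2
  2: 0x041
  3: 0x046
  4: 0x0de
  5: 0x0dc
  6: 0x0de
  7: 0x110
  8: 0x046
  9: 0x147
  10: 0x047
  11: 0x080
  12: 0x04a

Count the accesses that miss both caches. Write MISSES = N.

MISSES = 5

#0 0xd7→b13/s1 MISS; vc=[]
#1 0xd2→b13/s1 L1-HIT; vc=[]
#2 0x41→b4/s0 MISS; vc=[]
#3 0x46→b4/s0 L1-HIT; vc=[]
#4 0xde→b13/s1 L1-HIT; vc=[]
#5 0xdc→b13/s1 L1-HIT; vc=[]
#6 0xde→b13/s1 L1-HIT; vc=[]
#7 0x110→b17/s1 MISS; vc=[13]
#8 0x46→b4/s0 L1-HIT; vc=[13]
#9 0x147→b20/s0 MISS; vc=[13,4]
#10 0x47→b4/s0 VC-HIT; vc=[13,20]
#11 0x80→b8/s0 MISS; vc=[13,20,4]
#12 0x4a→b4/s0 VC-HIT; vc=[13,20,8]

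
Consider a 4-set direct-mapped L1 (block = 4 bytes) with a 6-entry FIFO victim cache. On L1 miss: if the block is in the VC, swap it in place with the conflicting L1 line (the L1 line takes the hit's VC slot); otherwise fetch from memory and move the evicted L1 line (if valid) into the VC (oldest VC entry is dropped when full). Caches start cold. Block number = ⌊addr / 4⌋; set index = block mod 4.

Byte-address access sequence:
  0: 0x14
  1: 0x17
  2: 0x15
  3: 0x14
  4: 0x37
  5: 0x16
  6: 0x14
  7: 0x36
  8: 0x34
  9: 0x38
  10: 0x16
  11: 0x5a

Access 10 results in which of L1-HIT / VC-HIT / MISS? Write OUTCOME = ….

  [0] addr=0x14 blk=5 s=1: MISS | VC []
  [1] addr=0x17 blk=5 s=1: L1-HIT | VC []
  [2] addr=0x15 blk=5 s=1: L1-HIT | VC []
  [3] addr=0x14 blk=5 s=1: L1-HIT | VC []
  [4] addr=0x37 blk=13 s=1: MISS | VC [5]
  [5] addr=0x16 blk=5 s=1: VC-HIT | VC [13]
  [6] addr=0x14 blk=5 s=1: L1-HIT | VC [13]
  [7] addr=0x36 blk=13 s=1: VC-HIT | VC [5]
  [8] addr=0x34 blk=13 s=1: L1-HIT | VC [5]
  [9] addr=0x38 blk=14 s=2: MISS | VC [5]
  [10] addr=0x16 blk=5 s=1: VC-HIT | VC [13]
  [11] addr=0x5a blk=22 s=2: MISS | VC [13, 14]

OUTCOME = VC-HIT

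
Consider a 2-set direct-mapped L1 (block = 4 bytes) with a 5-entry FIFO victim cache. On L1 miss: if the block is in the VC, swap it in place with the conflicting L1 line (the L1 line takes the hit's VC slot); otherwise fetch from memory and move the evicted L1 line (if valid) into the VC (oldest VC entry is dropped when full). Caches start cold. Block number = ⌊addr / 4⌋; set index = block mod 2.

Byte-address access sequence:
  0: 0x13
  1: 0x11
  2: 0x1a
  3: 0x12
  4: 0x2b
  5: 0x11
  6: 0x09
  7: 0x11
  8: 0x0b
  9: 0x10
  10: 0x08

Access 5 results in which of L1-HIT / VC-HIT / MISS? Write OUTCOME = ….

OUTCOME = VC-HIT

#0 0x13→b4/s0 MISS; vc=[]
#1 0x11→b4/s0 L1-HIT; vc=[]
#2 0x1a→b6/s0 MISS; vc=[4]
#3 0x12→b4/s0 VC-HIT; vc=[6]
#4 0x2b→b10/s0 MISS; vc=[6,4]
#5 0x11→b4/s0 VC-HIT; vc=[6,10]
#6 0x9→b2/s0 MISS; vc=[6,10,4]
#7 0x11→b4/s0 VC-HIT; vc=[6,10,2]
#8 0xb→b2/s0 VC-HIT; vc=[6,10,4]
#9 0x10→b4/s0 VC-HIT; vc=[6,10,2]
#10 0x8→b2/s0 VC-HIT; vc=[6,10,4]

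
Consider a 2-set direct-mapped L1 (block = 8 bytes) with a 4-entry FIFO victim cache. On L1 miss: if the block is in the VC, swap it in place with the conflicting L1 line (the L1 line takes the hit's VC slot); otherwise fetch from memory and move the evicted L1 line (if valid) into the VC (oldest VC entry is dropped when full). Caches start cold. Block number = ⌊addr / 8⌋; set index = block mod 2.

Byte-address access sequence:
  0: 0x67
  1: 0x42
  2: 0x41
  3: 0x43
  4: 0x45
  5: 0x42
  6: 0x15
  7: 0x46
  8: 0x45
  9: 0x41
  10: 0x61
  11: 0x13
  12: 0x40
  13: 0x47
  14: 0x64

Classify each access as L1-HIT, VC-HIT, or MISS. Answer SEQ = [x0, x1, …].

SEQ = [MISS, MISS, L1-HIT, L1-HIT, L1-HIT, L1-HIT, MISS, VC-HIT, L1-HIT, L1-HIT, VC-HIT, VC-HIT, VC-HIT, L1-HIT, VC-HIT]

0: 0x67 (blk 12, set 0) → MISS  vc=[]
1: 0x42 (blk 8, set 0) → MISS  vc=[12]
2: 0x41 (blk 8, set 0) → L1-HIT  vc=[12]
3: 0x43 (blk 8, set 0) → L1-HIT  vc=[12]
4: 0x45 (blk 8, set 0) → L1-HIT  vc=[12]
5: 0x42 (blk 8, set 0) → L1-HIT  vc=[12]
6: 0x15 (blk 2, set 0) → MISS  vc=[12, 8]
7: 0x46 (blk 8, set 0) → VC-HIT  vc=[12, 2]
8: 0x45 (blk 8, set 0) → L1-HIT  vc=[12, 2]
9: 0x41 (blk 8, set 0) → L1-HIT  vc=[12, 2]
10: 0x61 (blk 12, set 0) → VC-HIT  vc=[8, 2]
11: 0x13 (blk 2, set 0) → VC-HIT  vc=[8, 12]
12: 0x40 (blk 8, set 0) → VC-HIT  vc=[2, 12]
13: 0x47 (blk 8, set 0) → L1-HIT  vc=[2, 12]
14: 0x64 (blk 12, set 0) → VC-HIT  vc=[2, 8]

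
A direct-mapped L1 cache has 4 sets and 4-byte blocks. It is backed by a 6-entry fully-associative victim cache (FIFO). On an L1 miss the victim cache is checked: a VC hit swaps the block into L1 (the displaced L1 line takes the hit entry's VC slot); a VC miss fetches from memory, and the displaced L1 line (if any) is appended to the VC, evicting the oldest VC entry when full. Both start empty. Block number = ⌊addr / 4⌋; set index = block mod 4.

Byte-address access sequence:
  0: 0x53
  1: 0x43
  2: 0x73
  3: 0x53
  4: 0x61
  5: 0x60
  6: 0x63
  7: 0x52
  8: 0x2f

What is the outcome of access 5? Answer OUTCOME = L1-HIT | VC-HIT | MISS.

0: 0x53 (blk 20, set 0) → MISS  vc=[]
1: 0x43 (blk 16, set 0) → MISS  vc=[20]
2: 0x73 (blk 28, set 0) → MISS  vc=[20, 16]
3: 0x53 (blk 20, set 0) → VC-HIT  vc=[28, 16]
4: 0x61 (blk 24, set 0) → MISS  vc=[28, 16, 20]
5: 0x60 (blk 24, set 0) → L1-HIT  vc=[28, 16, 20]
6: 0x63 (blk 24, set 0) → L1-HIT  vc=[28, 16, 20]
7: 0x52 (blk 20, set 0) → VC-HIT  vc=[28, 16, 24]
8: 0x2f (blk 11, set 3) → MISS  vc=[28, 16, 24]

OUTCOME = L1-HIT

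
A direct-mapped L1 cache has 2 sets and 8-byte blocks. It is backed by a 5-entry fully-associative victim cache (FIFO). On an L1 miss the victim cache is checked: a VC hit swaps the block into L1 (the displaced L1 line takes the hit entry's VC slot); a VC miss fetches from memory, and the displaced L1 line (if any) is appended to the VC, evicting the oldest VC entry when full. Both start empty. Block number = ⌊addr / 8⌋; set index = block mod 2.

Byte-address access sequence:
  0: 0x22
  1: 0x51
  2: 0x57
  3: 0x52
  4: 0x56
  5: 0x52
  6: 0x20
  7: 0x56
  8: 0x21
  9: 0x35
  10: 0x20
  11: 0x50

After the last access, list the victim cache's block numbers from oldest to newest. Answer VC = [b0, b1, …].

  [0] addr=0x22 blk=4 s=0: MISS | VC []
  [1] addr=0x51 blk=10 s=0: MISS | VC [4]
  [2] addr=0x57 blk=10 s=0: L1-HIT | VC [4]
  [3] addr=0x52 blk=10 s=0: L1-HIT | VC [4]
  [4] addr=0x56 blk=10 s=0: L1-HIT | VC [4]
  [5] addr=0x52 blk=10 s=0: L1-HIT | VC [4]
  [6] addr=0x20 blk=4 s=0: VC-HIT | VC [10]
  [7] addr=0x56 blk=10 s=0: VC-HIT | VC [4]
  [8] addr=0x21 blk=4 s=0: VC-HIT | VC [10]
  [9] addr=0x35 blk=6 s=0: MISS | VC [10, 4]
  [10] addr=0x20 blk=4 s=0: VC-HIT | VC [10, 6]
  [11] addr=0x50 blk=10 s=0: VC-HIT | VC [4, 6]

VC = [4, 6]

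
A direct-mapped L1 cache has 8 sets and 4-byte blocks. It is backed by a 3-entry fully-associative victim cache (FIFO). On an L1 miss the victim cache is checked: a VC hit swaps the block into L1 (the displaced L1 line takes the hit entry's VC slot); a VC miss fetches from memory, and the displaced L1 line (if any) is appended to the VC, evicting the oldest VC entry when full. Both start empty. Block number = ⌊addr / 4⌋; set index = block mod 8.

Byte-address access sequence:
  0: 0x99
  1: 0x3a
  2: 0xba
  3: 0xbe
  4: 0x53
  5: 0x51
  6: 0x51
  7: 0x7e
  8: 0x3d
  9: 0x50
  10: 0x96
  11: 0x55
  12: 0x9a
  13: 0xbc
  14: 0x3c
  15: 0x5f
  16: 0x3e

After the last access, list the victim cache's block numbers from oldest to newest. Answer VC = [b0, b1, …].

  [0] addr=0x99 blk=38 s=6: MISS | VC []
  [1] addr=0x3a blk=14 s=6: MISS | VC [38]
  [2] addr=0xba blk=46 s=6: MISS | VC [38, 14]
  [3] addr=0xbe blk=47 s=7: MISS | VC [38, 14]
  [4] addr=0x53 blk=20 s=4: MISS | VC [38, 14]
  [5] addr=0x51 blk=20 s=4: L1-HIT | VC [38, 14]
  [6] addr=0x51 blk=20 s=4: L1-HIT | VC [38, 14]
  [7] addr=0x7e blk=31 s=7: MISS | VC [38, 14, 47]
  [8] addr=0x3d blk=15 s=7: MISS | VC [14, 47, 31]
  [9] addr=0x50 blk=20 s=4: L1-HIT | VC [14, 47, 31]
  [10] addr=0x96 blk=37 s=5: MISS | VC [14, 47, 31]
  [11] addr=0x55 blk=21 s=5: MISS | VC [47, 31, 37]
  [12] addr=0x9a blk=38 s=6: MISS | VC [31, 37, 46]
  [13] addr=0xbc blk=47 s=7: MISS | VC [37, 46, 15]
  [14] addr=0x3c blk=15 s=7: VC-HIT | VC [37, 46, 47]
  [15] addr=0x5f blk=23 s=7: MISS | VC [46, 47, 15]
  [16] addr=0x3e blk=15 s=7: VC-HIT | VC [46, 47, 23]

VC = [46, 47, 23]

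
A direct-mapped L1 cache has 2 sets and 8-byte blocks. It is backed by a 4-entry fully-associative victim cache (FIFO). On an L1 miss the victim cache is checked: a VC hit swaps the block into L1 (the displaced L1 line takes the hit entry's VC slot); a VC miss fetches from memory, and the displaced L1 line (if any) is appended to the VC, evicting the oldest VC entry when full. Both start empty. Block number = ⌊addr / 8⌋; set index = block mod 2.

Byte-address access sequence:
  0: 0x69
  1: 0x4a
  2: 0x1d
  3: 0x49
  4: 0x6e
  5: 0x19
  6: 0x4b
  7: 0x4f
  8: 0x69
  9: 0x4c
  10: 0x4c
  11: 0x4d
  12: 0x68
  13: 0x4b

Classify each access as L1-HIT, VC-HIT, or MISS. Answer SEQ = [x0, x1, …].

0: 0x69 (blk 13, set 1) → MISS  vc=[]
1: 0x4a (blk 9, set 1) → MISS  vc=[13]
2: 0x1d (blk 3, set 1) → MISS  vc=[13, 9]
3: 0x49 (blk 9, set 1) → VC-HIT  vc=[13, 3]
4: 0x6e (blk 13, set 1) → VC-HIT  vc=[9, 3]
5: 0x19 (blk 3, set 1) → VC-HIT  vc=[9, 13]
6: 0x4b (blk 9, set 1) → VC-HIT  vc=[3, 13]
7: 0x4f (blk 9, set 1) → L1-HIT  vc=[3, 13]
8: 0x69 (blk 13, set 1) → VC-HIT  vc=[3, 9]
9: 0x4c (blk 9, set 1) → VC-HIT  vc=[3, 13]
10: 0x4c (blk 9, set 1) → L1-HIT  vc=[3, 13]
11: 0x4d (blk 9, set 1) → L1-HIT  vc=[3, 13]
12: 0x68 (blk 13, set 1) → VC-HIT  vc=[3, 9]
13: 0x4b (blk 9, set 1) → VC-HIT  vc=[3, 13]

SEQ = [MISS, MISS, MISS, VC-HIT, VC-HIT, VC-HIT, VC-HIT, L1-HIT, VC-HIT, VC-HIT, L1-HIT, L1-HIT, VC-HIT, VC-HIT]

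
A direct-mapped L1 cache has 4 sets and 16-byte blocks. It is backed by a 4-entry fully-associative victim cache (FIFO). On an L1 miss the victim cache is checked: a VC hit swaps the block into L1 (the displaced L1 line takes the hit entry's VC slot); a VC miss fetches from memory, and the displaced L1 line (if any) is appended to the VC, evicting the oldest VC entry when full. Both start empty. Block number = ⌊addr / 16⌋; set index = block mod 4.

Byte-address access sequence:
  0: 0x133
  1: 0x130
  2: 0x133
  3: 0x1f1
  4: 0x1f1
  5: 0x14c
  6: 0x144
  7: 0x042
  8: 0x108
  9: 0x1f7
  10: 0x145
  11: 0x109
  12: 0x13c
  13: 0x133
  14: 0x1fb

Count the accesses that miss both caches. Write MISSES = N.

  [0] addr=0x133 blk=19 s=3: MISS | VC []
  [1] addr=0x130 blk=19 s=3: L1-HIT | VC []
  [2] addr=0x133 blk=19 s=3: L1-HIT | VC []
  [3] addr=0x1f1 blk=31 s=3: MISS | VC [19]
  [4] addr=0x1f1 blk=31 s=3: L1-HIT | VC [19]
  [5] addr=0x14c blk=20 s=0: MISS | VC [19]
  [6] addr=0x144 blk=20 s=0: L1-HIT | VC [19]
  [7] addr=0x42 blk=4 s=0: MISS | VC [19, 20]
  [8] addr=0x108 blk=16 s=0: MISS | VC [19, 20, 4]
  [9] addr=0x1f7 blk=31 s=3: L1-HIT | VC [19, 20, 4]
  [10] addr=0x145 blk=20 s=0: VC-HIT | VC [19, 16, 4]
  [11] addr=0x109 blk=16 s=0: VC-HIT | VC [19, 20, 4]
  [12] addr=0x13c blk=19 s=3: VC-HIT | VC [31, 20, 4]
  [13] addr=0x133 blk=19 s=3: L1-HIT | VC [31, 20, 4]
  [14] addr=0x1fb blk=31 s=3: VC-HIT | VC [19, 20, 4]

MISSES = 5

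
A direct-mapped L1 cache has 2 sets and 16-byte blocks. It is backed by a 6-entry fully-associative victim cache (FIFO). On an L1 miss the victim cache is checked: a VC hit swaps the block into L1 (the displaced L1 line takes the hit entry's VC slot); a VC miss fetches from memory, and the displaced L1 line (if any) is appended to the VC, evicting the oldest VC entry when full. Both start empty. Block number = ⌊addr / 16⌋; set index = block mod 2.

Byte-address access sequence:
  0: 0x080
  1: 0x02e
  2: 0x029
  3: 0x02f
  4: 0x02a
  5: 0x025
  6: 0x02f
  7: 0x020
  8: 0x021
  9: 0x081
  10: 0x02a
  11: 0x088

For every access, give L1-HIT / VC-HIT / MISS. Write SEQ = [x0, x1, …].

  [0] addr=0x80 blk=8 s=0: MISS | VC []
  [1] addr=0x2e blk=2 s=0: MISS | VC [8]
  [2] addr=0x29 blk=2 s=0: L1-HIT | VC [8]
  [3] addr=0x2f blk=2 s=0: L1-HIT | VC [8]
  [4] addr=0x2a blk=2 s=0: L1-HIT | VC [8]
  [5] addr=0x25 blk=2 s=0: L1-HIT | VC [8]
  [6] addr=0x2f blk=2 s=0: L1-HIT | VC [8]
  [7] addr=0x20 blk=2 s=0: L1-HIT | VC [8]
  [8] addr=0x21 blk=2 s=0: L1-HIT | VC [8]
  [9] addr=0x81 blk=8 s=0: VC-HIT | VC [2]
  [10] addr=0x2a blk=2 s=0: VC-HIT | VC [8]
  [11] addr=0x88 blk=8 s=0: VC-HIT | VC [2]

SEQ = [MISS, MISS, L1-HIT, L1-HIT, L1-HIT, L1-HIT, L1-HIT, L1-HIT, L1-HIT, VC-HIT, VC-HIT, VC-HIT]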